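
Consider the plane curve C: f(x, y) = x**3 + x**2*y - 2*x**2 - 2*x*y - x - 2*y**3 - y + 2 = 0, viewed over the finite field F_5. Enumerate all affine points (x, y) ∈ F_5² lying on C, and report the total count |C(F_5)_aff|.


Affine F_5-points: {(0, 3), (0, 4), (1, 0), (1, 2), (1, 3), (2, 0), (3, 3), (4, 0), (4, 1), (4, 4)}; count = 10.

For each of the 25 pairs (x, y) ∈ F_5², evaluate f(x, y) mod 5. Record the zeros.
  x = 0: [0↦2, 1↦4, 2↦4, 3↦0, 4↦0]  zeros at y ∈ {3, 4}
  x = 1: [0↦0, 1↦1, 2↦0, 3↦0, 4↦4]  zeros at y ∈ {0, 2, 3}
  x = 2: [0↦0, 1↦2, 2↦2, 3↦3, 4↦3]  zeros at y ∈ {0}
  x = 3: [0↦3, 1↦3, 2↦1, 3↦0, 4↦3]  zeros at y ∈ {3}
  x = 4: [0↦0, 1↦0, 2↦3, 3↦2, 4↦0]  zeros at y ∈ {0, 1, 4}
Collecting zeros: affine points = {(0, 3), (0, 4), (1, 0), (1, 2), (1, 3), (2, 0), (3, 3), (4, 0), (4, 1), (4, 4)}.
Total count |C(F_5)_aff| = 10.


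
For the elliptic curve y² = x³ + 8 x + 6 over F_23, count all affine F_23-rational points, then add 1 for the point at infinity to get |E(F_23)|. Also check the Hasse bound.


Affine points = {(0, 11), (0, 12), (9, 5), (9, 18), (12, 6), (12, 17), (17, 8), (17, 15), (18, 5), (18, 18), (19, 5), (19, 18), (20, 1), (20, 22)}; affine count = 14; |E(F_23)| = 15.

Discriminant check: Δ ∝ 4a³ + 27b² = 4·8³ + 27·6² = 4·512 + 27·36 ≡ 7 (mod 23). Nonzero ⇒ E is nonsingular.
For each x ∈ F_23, compute rhs = x³ + 8·x + 6 mod 23, then count y ∈ F_23 with y² ≡ rhs.
  x = 0: rhs = 6, matching y values: 11, 12 (2 points).
  x = 1: rhs = 15, matching y values: none (0 points).
  x = 2: rhs = 7, matching y values: none (0 points).
  x = 3: rhs = 11, matching y values: none (0 points).
  x = 4: rhs = 10, matching y values: none (0 points).
  x = 5: rhs = 10, matching y values: none (0 points).
  x = 6: rhs = 17, matching y values: none (0 points).
  x = 7: rhs = 14, matching y values: none (0 points).
  x = 8: rhs = 7, matching y values: none (0 points).
  x = 9: rhs = 2, matching y values: 5, 18 (2 points).
  x = 10: rhs = 5, matching y values: none (0 points).
  x = 11: rhs = 22, matching y values: none (0 points).
  x = 12: rhs = 13, matching y values: 6, 17 (2 points).
  x = 13: rhs = 7, matching y values: none (0 points).
  x = 14: rhs = 10, matching y values: none (0 points).
  x = 15: rhs = 5, matching y values: none (0 points).
  x = 16: rhs = 21, matching y values: none (0 points).
  x = 17: rhs = 18, matching y values: 8, 15 (2 points).
  x = 18: rhs = 2, matching y values: 5, 18 (2 points).
  x = 19: rhs = 2, matching y values: 5, 18 (2 points).
  x = 20: rhs = 1, matching y values: 1, 22 (2 points).
  x = 21: rhs = 5, matching y values: none (0 points).
  x = 22: rhs = 20, matching y values: none (0 points).
Total affine count: 14.
Full point count |E(F_23)| = 14 + 1 = 15.
Hasse bound: |15 − (23+1)| = |-9| = 9 ≤ 2√23 ≈ 9.5917 ✓.


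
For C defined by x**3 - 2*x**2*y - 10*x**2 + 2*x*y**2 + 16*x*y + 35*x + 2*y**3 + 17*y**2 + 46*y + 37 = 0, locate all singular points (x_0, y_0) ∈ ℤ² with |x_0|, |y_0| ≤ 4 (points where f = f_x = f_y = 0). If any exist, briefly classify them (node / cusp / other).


Singular points: {(1, -3)}; classification: node.

Compute partial derivatives:
  f_x = 3*x**2 - 4*x*y - 20*x + 2*y**2 + 16*y + 35.
  f_y = -2*x**2 + 4*x*y + 16*x + 6*y**2 + 34*y + 46.
Scan x_0 ∈ {−4, ..., 4}. For each x_0, f_y(x_0, y) is a polynomial in y; find its integer roots y ∈ {−4, ..., 4}, then test f_x and f at those candidates.
  x = -4: f_y(-4, y) = 6*y**2 + 18*y - 50; no integer root y with |y| ≤ 4.
  x = -3: f_y(-3, y) = 6*y**2 + 22*y - 20; no integer root y with |y| ≤ 4.
  x = -2: f_y(-2, y) = 6*y**2 + 26*y + 6; no integer root y with |y| ≤ 4.
  x = -1: f_y(-1, y) = 6*y**2 + 30*y + 28; no integer root y with |y| ≤ 4.
  x = 0: f_y(0, y) = 6*y**2 + 34*y + 46; no integer root y with |y| ≤ 4.
  x = 1: f_y(1, y) = 6*y**2 + 38*y + 60; vanishes at y ∈ {-3}. (1, -3): f_x = 0, f = 0 — SINGULAR.
  x = 2: f_y(2, y) = 6*y**2 + 42*y + 70; no integer root y with |y| ≤ 4.
  x = 3: f_y(3, y) = 6*y**2 + 46*y + 76; no integer root y with |y| ≤ 4.
  x = 4: f_y(4, y) = 6*y**2 + 50*y + 78; no integer root y with |y| ≤ 4.
Only singular point on the grid: (1, -3).
Classify: substitute x = 1 + u, y = -3 + v and expand: f = u**3 - 2*u**2*v - u**2 + 2*u*v**2 + 2*v**3 + v**2.
No constant or linear terms (consistent with a singular point). Quadratic part: -u**2 + v**2. Cubic part: u**3 - 2*u**2*v + 2*u*v**2 + 2*v**3.
The quadratic part v**2 - u**2 = (v − u)(v + u) splits into two distinct linear factors, so there are two distinct tangent lines y − -3 = ±(x − 1) — this is a node (ordinary double point).
Classification: node.


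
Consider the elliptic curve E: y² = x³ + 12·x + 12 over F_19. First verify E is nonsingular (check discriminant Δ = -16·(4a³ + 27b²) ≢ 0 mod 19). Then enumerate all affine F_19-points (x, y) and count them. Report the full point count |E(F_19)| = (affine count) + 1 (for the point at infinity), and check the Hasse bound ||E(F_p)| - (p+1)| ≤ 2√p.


Affine points = {(1, 5), (1, 14), (2, 5), (2, 14), (5, 8), (5, 11), (10, 7), (10, 12), (13, 3), (13, 16), (14, 6), (14, 13), (16, 5), (16, 14)}; affine count = 14; |E(F_19)| = 15.

Discriminant check: Δ ∝ 4a³ + 27b² = 4·12³ + 27·12² = 4·1728 + 27·144 ≡ 8 (mod 19). Nonzero ⇒ E is nonsingular.
For each x ∈ F_19, compute rhs = x³ + 12·x + 12 mod 19, then count y ∈ F_19 with y² ≡ rhs.
  x = 0: rhs = 12, matching y values: none (0 points).
  x = 1: rhs = 6, matching y values: 5, 14 (2 points).
  x = 2: rhs = 6, matching y values: 5, 14 (2 points).
  x = 3: rhs = 18, matching y values: none (0 points).
  x = 4: rhs = 10, matching y values: none (0 points).
  x = 5: rhs = 7, matching y values: 8, 11 (2 points).
  x = 6: rhs = 15, matching y values: none (0 points).
  x = 7: rhs = 2, matching y values: none (0 points).
  x = 8: rhs = 12, matching y values: none (0 points).
  x = 9: rhs = 13, matching y values: none (0 points).
  x = 10: rhs = 11, matching y values: 7, 12 (2 points).
  x = 11: rhs = 12, matching y values: none (0 points).
  x = 12: rhs = 3, matching y values: none (0 points).
  x = 13: rhs = 9, matching y values: 3, 16 (2 points).
  x = 14: rhs = 17, matching y values: 6, 13 (2 points).
  x = 15: rhs = 14, matching y values: none (0 points).
  x = 16: rhs = 6, matching y values: 5, 14 (2 points).
  x = 17: rhs = 18, matching y values: none (0 points).
  x = 18: rhs = 18, matching y values: none (0 points).
Total affine count: 14.
Full point count |E(F_19)| = 14 + 1 = 15.
Hasse bound: |15 − (19+1)| = |-5| = 5 ≤ 2√19 ≈ 8.7178 ✓.


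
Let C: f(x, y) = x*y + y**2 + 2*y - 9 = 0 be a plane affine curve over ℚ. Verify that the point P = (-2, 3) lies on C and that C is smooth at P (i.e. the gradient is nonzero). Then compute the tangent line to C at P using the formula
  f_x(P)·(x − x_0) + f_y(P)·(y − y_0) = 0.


Tangent line at P: 3*x + 6*y - 12 = 0.

Step 1: f(-2, 3) = 0, so P lies on C.
Step 2: partial derivatives
  f_x(x, y) = y, f_y(x, y) = x + 2*y + 2.
  f_x(P) = 3, f_y(P) = 6 (gradient nonzero, so P is smooth).
Step 3: tangent line at P: 3·(x − -2) + 6·(y − 3) = 0.
Expanding: 3*x + 6*y - 12 = 0.


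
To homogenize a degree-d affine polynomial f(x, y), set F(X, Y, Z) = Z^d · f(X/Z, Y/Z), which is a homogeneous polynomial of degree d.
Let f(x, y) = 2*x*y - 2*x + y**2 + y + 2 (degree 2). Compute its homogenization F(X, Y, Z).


F(X, Y, Z) = 2*X*Y - 2*X*Z + Y**2 + Y*Z + 2*Z**2

deg(f) = 2.
Substitute x = X/Z, y = Y/Z into f, then multiply by Z^2.
  monomial 2·x^1·y^1 ↦ 2·X^1·Y^1·Z^0.
  monomial -2·x^1·y^0 ↦ -2·X^1·Y^0·Z^1.
  monomial 1·x^0·y^2 ↦ 1·X^0·Y^2·Z^0.
  monomial 1·x^0·y^1 ↦ 1·X^0·Y^1·Z^1.
  monomial 2·x^0·y^0 ↦ 2·X^0·Y^0·Z^2.
Collecting: F(X, Y, Z) = 2*X*Y - 2*X*Z + Y**2 + Y*Z + 2*Z**2.


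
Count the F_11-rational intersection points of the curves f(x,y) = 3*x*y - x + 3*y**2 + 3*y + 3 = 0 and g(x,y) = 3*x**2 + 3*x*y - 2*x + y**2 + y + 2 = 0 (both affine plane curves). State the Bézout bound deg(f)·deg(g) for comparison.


Common zeros: {(1, 8)}; count = 1; Bézout bound = 4.

deg(f) = 2, deg(g) = 2, so Bézout bound = 4.
Scan x ∈ F_11. For each x, list the y ∈ F_11 with f(x, y) ≡ 0 and those with g(x, y) ≡ 0 (mod 11); the common zeros in that column are the intersection.
  x = 0: f ≡ 0 at y ∈ ∅; g ≡ 0 at y ∈ {4, 6}; common: ∅.
  x = 1: f ≡ 0 at y ∈ {1, 8}; g ≡ 0 at y ∈ {8, 10}; common: {8}.
  x = 2: f ≡ 0 at y ∈ {3, 5}; g ≡ 0 at y ∈ {6, 9}; common: ∅.
  x = 3: f ≡ 0 at y ∈ {0, 7}; g ≡ 0 at y ∈ ∅; common: ∅.
  x = 4: f ≡ 0 at y ∈ ∅; g ≡ 0 at y ∈ {4, 5}; common: ∅.
  x = 5: f ≡ 0 at y ∈ ∅; g ≡ 0 at y ∈ ∅; common: ∅.
  x = 6: f ≡ 0 at y ∈ {6, 9}; g ≡ 0 at y ∈ ∅; common: ∅.
  x = 7: f ≡ 0 at y ∈ ∅; g ≡ 0 at y ∈ ∅; common: ∅.
  x = 8: f ≡ 0 at y ∈ ∅; g ≡ 0 at y ∈ {9, 10}; common: ∅.
  x = 9: f ≡ 0 at y ∈ {2, 10}; g ≡ 0 at y ∈ ∅; common: ∅.
  x = 10: f ≡ 0 at y ∈ ∅; g ≡ 0 at y ∈ {5, 8}; common: ∅.
Collecting: common zeros = {(1, 8)}, so the count is 1.
Comparison with the Bézout bound: 1 ≤ 4 = deg(f)·deg(g), as expected for curves with no common component (the affine F_11-count falls short of the bound because intersections may lie at infinity, over extension fields, or carry multiplicity).


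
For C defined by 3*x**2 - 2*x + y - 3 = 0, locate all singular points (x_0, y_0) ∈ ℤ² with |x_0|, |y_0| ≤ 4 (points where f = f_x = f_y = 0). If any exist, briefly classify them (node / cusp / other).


No singular points in the scanned grid; C is smooth there.

Compute partial derivatives:
  f_x = 6*x - 2.
  f_y = 1.
f_y = 1 is a nonzero constant, so f_y never vanishes: no point (x, y) can satisfy f = f_x = f_y = 0. In particular no (x, y) ∈ {−4, ..., 4}² is singular; the curve is smooth.


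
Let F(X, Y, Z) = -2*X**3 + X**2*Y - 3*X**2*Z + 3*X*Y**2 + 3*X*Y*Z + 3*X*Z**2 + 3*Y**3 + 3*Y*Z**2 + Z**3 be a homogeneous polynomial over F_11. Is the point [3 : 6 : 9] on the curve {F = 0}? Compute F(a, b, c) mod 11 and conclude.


F(3,6,9) ≡ 6 (mod 11); P is NOT on the curve.

Evaluate F(3, 6, 9) term-by-term (mod 11).
  -2*X**3 ↦ -2·27·1·1 = -54
  X**2*Y ↦ 1·9·6·1 = 54
  -3*X**2*Z ↦ -3·9·1·9 = -243
  3*X*Y**2 ↦ 3·3·36·1 = 324
  3*X*Y*Z ↦ 3·3·6·9 = 486
  3*X*Z**2 ↦ 3·3·1·81 = 729
  3*Y**3 ↦ 3·1·216·1 = 648
  3*Y*Z**2 ↦ 3·1·6·81 = 1458
  Z**3 ↦ 1·1·1·729 = 729
Sum: F(3, 6, 9) = (-54) + (54) + (-243) + (324) + (486) + (729) + (648) + (1458) + (729) = 4131.
Reducing mod 11: 4131 ≡ 6 (mod 11).
Since F(a, b, c) ≡ 6 ≠ 0 (mod 11), P does NOT lie on the curve.


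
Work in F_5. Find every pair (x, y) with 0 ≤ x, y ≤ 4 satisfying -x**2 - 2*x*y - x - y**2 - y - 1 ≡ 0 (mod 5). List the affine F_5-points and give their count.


Affine F_5-points: ∅; count = 0.

For each of the 25 pairs (x, y) ∈ F_5², evaluate f(x, y) mod 5. Record the zeros.
  x = 0: [0↦4, 1↦2, 2↦3, 3↦2, 4↦4]  zeros at y ∈ ∅
  x = 1: [0↦2, 1↦3, 2↦2, 3↦4, 4↦4]  zeros at y ∈ ∅
  x = 2: [0↦3, 1↦2, 2↦4, 3↦4, 4↦2]  zeros at y ∈ ∅
  x = 3: [0↦2, 1↦4, 2↦4, 3↦2, 4↦3]  zeros at y ∈ ∅
  x = 4: [0↦4, 1↦4, 2↦2, 3↦3, 4↦2]  zeros at y ∈ ∅
Collecting zeros: affine points = ∅.
Total count |C(F_5)_aff| = 0.


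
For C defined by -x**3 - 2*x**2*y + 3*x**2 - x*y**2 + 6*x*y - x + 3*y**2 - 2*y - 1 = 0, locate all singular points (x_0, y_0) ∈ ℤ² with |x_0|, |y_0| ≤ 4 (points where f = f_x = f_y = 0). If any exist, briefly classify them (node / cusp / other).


Singular points: {(2, -1)}; classification: node.

Compute partial derivatives:
  f_x = -3*x**2 - 4*x*y + 6*x - y**2 + 6*y - 1.
  f_y = -2*x**2 - 2*x*y + 6*x + 6*y - 2.
Scan x_0 ∈ {−4, ..., 4}. For each x_0, f_y(x_0, y) is a polynomial in y; find its integer roots y ∈ {−4, ..., 4}, then test f_x and f at those candidates.
  x = -4: f_y(-4, y) = 14*y - 58; no integer root y with |y| ≤ 4.
  x = -3: f_y(-3, y) = 12*y - 38; no integer root y with |y| ≤ 4.
  x = -2: f_y(-2, y) = 10*y - 22; no integer root y with |y| ≤ 4.
  x = -1: f_y(-1, y) = 8*y - 10; no integer root y with |y| ≤ 4.
  x = 0: f_y(0, y) = 6*y - 2; no integer root y with |y| ≤ 4.
  x = 1: f_y(1, y) = 4*y + 2; no integer root y with |y| ≤ 4.
  x = 2: f_y(2, y) = 2*y + 2; vanishes at y ∈ {-1}. (2, -1): f_x = 0, f = 0 — SINGULAR.
  x = 3: f_y(3, y) = -2; no integer root y with |y| ≤ 4.
  x = 4: f_y(4, y) = -2*y - 10; no integer root y with |y| ≤ 4.
Only singular point on the grid: (2, -1).
Classify: substitute x = 2 + u, y = -1 + v and expand: f = -u**3 - 2*u**2*v - u**2 - u*v**2 + v**2.
No constant or linear terms (consistent with a singular point). Quadratic part: -u**2 + v**2. Cubic part: -u**3 - 2*u**2*v - u*v**2.
The quadratic part v**2 - u**2 = (v − u)(v + u) splits into two distinct linear factors, so there are two distinct tangent lines y − -1 = ±(x − 2) — this is a node (ordinary double point).
Classification: node.


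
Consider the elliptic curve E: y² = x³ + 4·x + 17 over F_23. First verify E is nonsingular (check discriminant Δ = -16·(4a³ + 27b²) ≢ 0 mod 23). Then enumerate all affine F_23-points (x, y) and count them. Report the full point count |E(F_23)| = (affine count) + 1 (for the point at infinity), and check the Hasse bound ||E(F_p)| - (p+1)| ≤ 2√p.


Affine points = {(5, 1), (5, 22), (6, 2), (6, 21), (8, 3), (8, 20), (9, 0), (11, 9), (11, 14), (13, 9), (13, 14), (15, 5), (15, 18), (19, 11), (19, 12), (20, 1), (20, 22), (21, 1), (21, 22), (22, 9), (22, 14)}; affine count = 21; |E(F_23)| = 22.

Discriminant check: Δ ∝ 4a³ + 27b² = 4·4³ + 27·17² = 4·64 + 27·289 ≡ 9 (mod 23). Nonzero ⇒ E is nonsingular.
For each x ∈ F_23, compute rhs = x³ + 4·x + 17 mod 23, then count y ∈ F_23 with y² ≡ rhs.
  x = 0: rhs = 17, matching y values: none (0 points).
  x = 1: rhs = 22, matching y values: none (0 points).
  x = 2: rhs = 10, matching y values: none (0 points).
  x = 3: rhs = 10, matching y values: none (0 points).
  x = 4: rhs = 5, matching y values: none (0 points).
  x = 5: rhs = 1, matching y values: 1, 22 (2 points).
  x = 6: rhs = 4, matching y values: 2, 21 (2 points).
  x = 7: rhs = 20, matching y values: none (0 points).
  x = 8: rhs = 9, matching y values: 3, 20 (2 points).
  x = 9: rhs = 0, matching y values: 0 (1 points).
  x = 10: rhs = 22, matching y values: none (0 points).
  x = 11: rhs = 12, matching y values: 9, 14 (2 points).
  x = 12: rhs = 22, matching y values: none (0 points).
  x = 13: rhs = 12, matching y values: 9, 14 (2 points).
  x = 14: rhs = 11, matching y values: none (0 points).
  x = 15: rhs = 2, matching y values: 5, 18 (2 points).
  x = 16: rhs = 14, matching y values: none (0 points).
  x = 17: rhs = 7, matching y values: none (0 points).
  x = 18: rhs = 10, matching y values: none (0 points).
  x = 19: rhs = 6, matching y values: 11, 12 (2 points).
  x = 20: rhs = 1, matching y values: 1, 22 (2 points).
  x = 21: rhs = 1, matching y values: 1, 22 (2 points).
  x = 22: rhs = 12, matching y values: 9, 14 (2 points).
Total affine count: 21.
Full point count |E(F_23)| = 21 + 1 = 22.
Hasse bound: |22 − (23+1)| = |-2| = 2 ≤ 2√23 ≈ 9.5917 ✓.


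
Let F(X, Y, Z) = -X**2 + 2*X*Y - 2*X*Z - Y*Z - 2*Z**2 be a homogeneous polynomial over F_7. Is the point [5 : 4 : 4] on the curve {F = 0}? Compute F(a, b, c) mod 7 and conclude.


F(5,4,4) ≡ 4 (mod 7); P is NOT on the curve.

Evaluate F(5, 4, 4) term-by-term (mod 7).
  -X**2 ↦ -1·25·1·1 = -25
  2*X*Y ↦ 2·5·4·1 = 40
  -2*X*Z ↦ -2·5·1·4 = -40
  -Y*Z ↦ -1·1·4·4 = -16
  -2*Z**2 ↦ -2·1·1·16 = -32
Sum: F(5, 4, 4) = (-25) + (40) + (-40) + (-16) + (-32) = -73.
Reducing mod 7: -73 ≡ 4 (mod 7).
Since F(a, b, c) ≡ 4 ≠ 0 (mod 7), P does NOT lie on the curve.


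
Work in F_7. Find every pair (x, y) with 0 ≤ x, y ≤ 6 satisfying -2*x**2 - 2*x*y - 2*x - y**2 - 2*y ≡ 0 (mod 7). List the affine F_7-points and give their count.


Affine F_7-points: {(0, 0), (0, 5), (1, 5), (2, 2), (2, 6), (5, 3), (5, 6), (6, 0)}; count = 8.

For each of the 49 pairs (x, y) ∈ F_7², evaluate f(x, y) mod 7. Record the zeros.
  x = 0: [0↦0, 1↦4, 2↦6, 3↦6, 4↦4, 5↦0, 6↦1]  zeros at y ∈ {0, 5}
  x = 1: [0↦3, 1↦5, 2↦5, 3↦3, 4↦6, 5↦0, 6↦6]  zeros at y ∈ {5}
  x = 2: [0↦2, 1↦2, 2↦0, 3↦3, 4↦4, 5↦3, 6↦0]  zeros at y ∈ {2, 6}
  x = 3: [0↦4, 1↦2, 2↦5, 3↦6, 4↦5, 5↦2, 6↦4]  zeros at y ∈ ∅
  x = 4: [0↦2, 1↦5, 2↦6, 3↦5, 4↦2, 5↦4, 6↦4]  zeros at y ∈ ∅
  x = 5: [0↦3, 1↦4, 2↦3, 3↦0, 4↦2, 5↦2, 6↦0]  zeros at y ∈ {3, 6}
  x = 6: [0↦0, 1↦6, 2↦3, 3↦5, 4↦5, 5↦3, 6↦6]  zeros at y ∈ {0}
Collecting zeros: affine points = {(0, 0), (0, 5), (1, 5), (2, 2), (2, 6), (5, 3), (5, 6), (6, 0)}.
Total count |C(F_7)_aff| = 8.


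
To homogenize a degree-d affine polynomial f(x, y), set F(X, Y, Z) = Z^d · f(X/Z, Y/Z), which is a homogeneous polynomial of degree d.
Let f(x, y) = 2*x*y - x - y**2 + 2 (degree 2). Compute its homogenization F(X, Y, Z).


F(X, Y, Z) = 2*X*Y - X*Z - Y**2 + 2*Z**2

deg(f) = 2.
Substitute x = X/Z, y = Y/Z into f, then multiply by Z^2.
  monomial 2·x^1·y^1 ↦ 2·X^1·Y^1·Z^0.
  monomial -1·x^1·y^0 ↦ -1·X^1·Y^0·Z^1.
  monomial -1·x^0·y^2 ↦ -1·X^0·Y^2·Z^0.
  monomial 2·x^0·y^0 ↦ 2·X^0·Y^0·Z^2.
Collecting: F(X, Y, Z) = 2*X*Y - X*Z - Y**2 + 2*Z**2.


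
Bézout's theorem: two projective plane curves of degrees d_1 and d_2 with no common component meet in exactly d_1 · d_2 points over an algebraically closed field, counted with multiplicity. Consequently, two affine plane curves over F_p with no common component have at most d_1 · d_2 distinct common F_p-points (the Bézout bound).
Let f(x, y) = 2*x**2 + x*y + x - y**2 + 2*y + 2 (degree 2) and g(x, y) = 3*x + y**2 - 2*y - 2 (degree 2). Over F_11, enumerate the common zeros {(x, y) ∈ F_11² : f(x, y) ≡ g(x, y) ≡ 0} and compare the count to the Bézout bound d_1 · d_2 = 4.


Common zeros: {(0, 6), (0, 7), (8, 2)}; count = 3; Bézout bound = 4.

deg(f) = 2, deg(g) = 2, so Bézout bound = 4.
Scan x ∈ F_11. For each x, list the y ∈ F_11 with f(x, y) ≡ 0 and those with g(x, y) ≡ 0 (mod 11); the common zeros in that column are the intersection.
  x = 0: f ≡ 0 at y ∈ {6, 7}; g ≡ 0 at y ∈ {6, 7}; common: {6, 7}.
  x = 1: f ≡ 0 at y ∈ ∅; g ≡ 0 at y ∈ {1}; common: ∅.
  x = 2: f ≡ 0 at y ∈ {6, 9}; g ≡ 0 at y ∈ ∅; common: ∅.
  x = 3: f ≡ 0 at y ∈ ∅; g ≡ 0 at y ∈ {5, 8}; common: ∅.
  x = 4: f ≡ 0 at y ∈ {8, 9}; g ≡ 0 at y ∈ ∅; common: ∅.
  x = 5: f ≡ 0 at y ∈ ∅; g ≡ 0 at y ∈ ∅; common: ∅.
  x = 6: f ≡ 0 at y ∈ ∅; g ≡ 0 at y ∈ ∅; common: ∅.
  x = 7: f ≡ 0 at y ∈ {2, 7}; g ≡ 0 at y ∈ {3, 10}; common: ∅.
  x = 8: f ≡ 0 at y ∈ {2, 8}; g ≡ 0 at y ∈ {0, 2}; common: {2}.
  x = 9: f ≡ 0 at y ∈ ∅; g ≡ 0 at y ∈ {4, 9}; common: ∅.
  x = 10: f ≡ 0 at y ∈ ∅; g ≡ 0 at y ∈ ∅; common: ∅.
Collecting: common zeros = {(0, 6), (0, 7), (8, 2)}, so the count is 3.
Comparison with the Bézout bound: 3 ≤ 4 = deg(f)·deg(g), as expected for curves with no common component (the affine F_11-count falls short of the bound because intersections may lie at infinity, over extension fields, or carry multiplicity).


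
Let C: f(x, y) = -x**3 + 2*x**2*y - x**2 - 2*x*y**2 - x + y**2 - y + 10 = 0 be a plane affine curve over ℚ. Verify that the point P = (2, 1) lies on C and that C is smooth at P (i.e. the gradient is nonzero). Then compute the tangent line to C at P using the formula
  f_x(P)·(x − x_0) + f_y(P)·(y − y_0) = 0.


Tangent line at P: -11*x + y + 21 = 0.

Step 1: f(2, 1) = 0, so P lies on C.
Step 2: partial derivatives
  f_x(x, y) = -3*x**2 + 4*x*y - 2*x - 2*y**2 - 1, f_y(x, y) = 2*x**2 - 4*x*y + 2*y - 1.
  f_x(P) = -11, f_y(P) = 1 (gradient nonzero, so P is smooth).
Step 3: tangent line at P: -11·(x − 2) + 1·(y − 1) = 0.
Expanding: -11*x + y + 21 = 0.


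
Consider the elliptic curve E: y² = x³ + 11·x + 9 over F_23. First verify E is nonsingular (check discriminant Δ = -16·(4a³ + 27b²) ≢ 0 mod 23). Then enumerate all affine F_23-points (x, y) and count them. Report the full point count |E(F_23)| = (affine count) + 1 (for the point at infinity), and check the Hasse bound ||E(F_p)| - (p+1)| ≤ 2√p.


Affine points = {(0, 3), (0, 20), (2, 4), (2, 19), (3, 0), (4, 5), (4, 18), (9, 3), (9, 20), (11, 9), (11, 14), (12, 11), (12, 12), (13, 7), (13, 16), (14, 3), (14, 20), (16, 7), (16, 16), (17, 7), (17, 16), (18, 6), (18, 17), (19, 4), (19, 19), (20, 8), (20, 15), (21, 5), (21, 18)}; affine count = 29; |E(F_23)| = 30.

Discriminant check: Δ ∝ 4a³ + 27b² = 4·11³ + 27·9² = 4·1331 + 27·81 ≡ 13 (mod 23). Nonzero ⇒ E is nonsingular.
For each x ∈ F_23, compute rhs = x³ + 11·x + 9 mod 23, then count y ∈ F_23 with y² ≡ rhs.
  x = 0: rhs = 9, matching y values: 3, 20 (2 points).
  x = 1: rhs = 21, matching y values: none (0 points).
  x = 2: rhs = 16, matching y values: 4, 19 (2 points).
  x = 3: rhs = 0, matching y values: 0 (1 points).
  x = 4: rhs = 2, matching y values: 5, 18 (2 points).
  x = 5: rhs = 5, matching y values: none (0 points).
  x = 6: rhs = 15, matching y values: none (0 points).
  x = 7: rhs = 15, matching y values: none (0 points).
  x = 8: rhs = 11, matching y values: none (0 points).
  x = 9: rhs = 9, matching y values: 3, 20 (2 points).
  x = 10: rhs = 15, matching y values: none (0 points).
  x = 11: rhs = 12, matching y values: 9, 14 (2 points).
  x = 12: rhs = 6, matching y values: 11, 12 (2 points).
  x = 13: rhs = 3, matching y values: 7, 16 (2 points).
  x = 14: rhs = 9, matching y values: 3, 20 (2 points).
  x = 15: rhs = 7, matching y values: none (0 points).
  x = 16: rhs = 3, matching y values: 7, 16 (2 points).
  x = 17: rhs = 3, matching y values: 7, 16 (2 points).
  x = 18: rhs = 13, matching y values: 6, 17 (2 points).
  x = 19: rhs = 16, matching y values: 4, 19 (2 points).
  x = 20: rhs = 18, matching y values: 8, 15 (2 points).
  x = 21: rhs = 2, matching y values: 5, 18 (2 points).
  x = 22: rhs = 20, matching y values: none (0 points).
Total affine count: 29.
Full point count |E(F_23)| = 29 + 1 = 30.
Hasse bound: |30 − (23+1)| = |6| = 6 ≤ 2√23 ≈ 9.5917 ✓.


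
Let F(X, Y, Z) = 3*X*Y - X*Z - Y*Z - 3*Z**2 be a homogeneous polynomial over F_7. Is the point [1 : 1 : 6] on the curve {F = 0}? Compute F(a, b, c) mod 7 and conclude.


F(1,1,6) ≡ 2 (mod 7); P is NOT on the curve.

Evaluate F(1, 1, 6) term-by-term (mod 7).
  3*X*Y ↦ 3·1·1·1 = 3
  -X*Z ↦ -1·1·1·6 = -6
  -Y*Z ↦ -1·1·1·6 = -6
  -3*Z**2 ↦ -3·1·1·36 = -108
Sum: F(1, 1, 6) = (3) + (-6) + (-6) + (-108) = -117.
Reducing mod 7: -117 ≡ 2 (mod 7).
Since F(a, b, c) ≡ 2 ≠ 0 (mod 7), P does NOT lie on the curve.


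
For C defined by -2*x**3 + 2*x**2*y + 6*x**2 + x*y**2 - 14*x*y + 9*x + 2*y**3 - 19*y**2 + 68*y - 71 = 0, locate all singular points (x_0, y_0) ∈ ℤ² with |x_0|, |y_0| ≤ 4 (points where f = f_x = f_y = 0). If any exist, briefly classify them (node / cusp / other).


Singular points: {(2, 3)}; classification: cusp.

Compute partial derivatives:
  f_x = -6*x**2 + 4*x*y + 12*x + y**2 - 14*y + 9.
  f_y = 2*x**2 + 2*x*y - 14*x + 6*y**2 - 38*y + 68.
Scan x_0 ∈ {−4, ..., 4}. For each x_0, f_y(x_0, y) is a polynomial in y; find its integer roots y ∈ {−4, ..., 4}, then test f_x and f at those candidates.
  x = -4: f_y(-4, y) = 6*y**2 - 46*y + 156; no integer root y with |y| ≤ 4.
  x = -3: f_y(-3, y) = 6*y**2 - 44*y + 128; no integer root y with |y| ≤ 4.
  x = -2: f_y(-2, y) = 6*y**2 - 42*y + 104; no integer root y with |y| ≤ 4.
  x = -1: f_y(-1, y) = 6*y**2 - 40*y + 84; no integer root y with |y| ≤ 4.
  x = 0: f_y(0, y) = 6*y**2 - 38*y + 68; no integer root y with |y| ≤ 4.
  x = 1: f_y(1, y) = 6*y**2 - 36*y + 56; no integer root y with |y| ≤ 4.
  x = 2: f_y(2, y) = 6*y**2 - 34*y + 48; vanishes at y ∈ {3}. (2, 3): f_x = 0, f = 0 — SINGULAR.
  x = 3: f_y(3, y) = 6*y**2 - 32*y + 44; no integer root y with |y| ≤ 4.
  x = 4: f_y(4, y) = 6*y**2 - 30*y + 44; no integer root y with |y| ≤ 4.
Only singular point on the grid: (2, 3).
Classify: substitute x = 2 + u, y = 3 + v and expand: f = -2*u**3 + 2*u**2*v + u*v**2 + 2*v**3 + v**2.
No constant or linear terms (consistent with a singular point). Quadratic part: v**2. Cubic part: -2*u**3 + 2*u**2*v + u*v**2 + 2*v**3.
The quadratic part v**2 is a perfect square, so there is a single (double) tangent line v = 0, i.e. y = 3. Restricting the cubic part to that line (v = 0) leaves -2*u**3 ≠ 0, so f is not divisible by v and the branch is v² ≈ 2*u**3 to lowest order — this is a cusp.
Classification: cusp.


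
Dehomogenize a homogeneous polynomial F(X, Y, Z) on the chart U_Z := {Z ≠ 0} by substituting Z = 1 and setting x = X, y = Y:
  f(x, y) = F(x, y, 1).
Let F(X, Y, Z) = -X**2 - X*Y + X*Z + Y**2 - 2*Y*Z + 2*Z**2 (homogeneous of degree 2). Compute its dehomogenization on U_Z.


f(x, y) = -x**2 - x*y + x + y**2 - 2*y + 2

On U_Z we set Z = 1. Each monomial c·X^i·Y^j·Z^k in F becomes c·x^i·y^j·1^k = c·x^i·y^j.
Substituting Z = 1: F(X, Y, 1) = -x**2 - x*y + x + y**2 - 2*y + 2.
Note: deg(f) ≤ deg(F) = 2; strict inequality happens when F is divisible by Z (lost terms).


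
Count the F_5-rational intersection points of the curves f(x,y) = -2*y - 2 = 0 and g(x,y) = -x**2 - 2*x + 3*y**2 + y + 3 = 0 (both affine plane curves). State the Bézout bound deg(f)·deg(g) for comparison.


Common zeros: {(0, 4), (3, 4)}; count = 2; Bézout bound = 2.

deg(f) = 1, deg(g) = 2, so Bézout bound = 2.
Scan x ∈ F_5. For each x, list the y ∈ F_5 with f(x, y) ≡ 0 and those with g(x, y) ≡ 0 (mod 5); the common zeros in that column are the intersection.
  x = 0: f ≡ 0 at y ∈ {4}; g ≡ 0 at y ∈ {4}; common: {4}.
  x = 1: f ≡ 0 at y ∈ {4}; g ≡ 0 at y ∈ {0, 3}; common: ∅.
  x = 2: f ≡ 0 at y ∈ {4}; g ≡ 0 at y ∈ {0, 3}; common: ∅.
  x = 3: f ≡ 0 at y ∈ {4}; g ≡ 0 at y ∈ {4}; common: {4}.
  x = 4: f ≡ 0 at y ∈ {4}; g ≡ 0 at y ∈ ∅; common: ∅.
Collecting: common zeros = {(0, 4), (3, 4)}, so the count is 2.
Comparison with the Bézout bound: 2 ≤ 2 = deg(f)·deg(g), as expected for curves with no common component (the bound is attained).


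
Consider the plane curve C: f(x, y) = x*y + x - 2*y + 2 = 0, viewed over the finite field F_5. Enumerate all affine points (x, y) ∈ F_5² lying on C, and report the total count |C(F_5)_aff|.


Affine F_5-points: {(0, 1), (1, 3), (3, 0), (4, 2)}; count = 4.

For each of the 25 pairs (x, y) ∈ F_5², evaluate f(x, y) mod 5. Record the zeros.
  x = 0: [0↦2, 1↦0, 2↦3, 3↦1, 4↦4]  zeros at y ∈ {1}
  x = 1: [0↦3, 1↦2, 2↦1, 3↦0, 4↦4]  zeros at y ∈ {3}
  x = 2: [0↦4, 1↦4, 2↦4, 3↦4, 4↦4]  zeros at y ∈ ∅
  x = 3: [0↦0, 1↦1, 2↦2, 3↦3, 4↦4]  zeros at y ∈ {0}
  x = 4: [0↦1, 1↦3, 2↦0, 3↦2, 4↦4]  zeros at y ∈ {2}
Collecting zeros: affine points = {(0, 1), (1, 3), (3, 0), (4, 2)}.
Total count |C(F_5)_aff| = 4.


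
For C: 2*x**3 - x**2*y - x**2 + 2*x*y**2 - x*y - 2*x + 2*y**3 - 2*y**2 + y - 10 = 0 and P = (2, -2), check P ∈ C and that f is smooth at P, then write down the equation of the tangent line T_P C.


Tangent line at P: 36*x + 11*y - 50 = 0.

Step 1: f(2, -2) = 0, so P lies on C.
Step 2: partial derivatives
  f_x(x, y) = 6*x**2 - 2*x*y - 2*x + 2*y**2 - y - 2, f_y(x, y) = -x**2 + 4*x*y - x + 6*y**2 - 4*y + 1.
  f_x(P) = 36, f_y(P) = 11 (gradient nonzero, so P is smooth).
Step 3: tangent line at P: 36·(x − 2) + 11·(y − -2) = 0.
Expanding: 36*x + 11*y - 50 = 0.


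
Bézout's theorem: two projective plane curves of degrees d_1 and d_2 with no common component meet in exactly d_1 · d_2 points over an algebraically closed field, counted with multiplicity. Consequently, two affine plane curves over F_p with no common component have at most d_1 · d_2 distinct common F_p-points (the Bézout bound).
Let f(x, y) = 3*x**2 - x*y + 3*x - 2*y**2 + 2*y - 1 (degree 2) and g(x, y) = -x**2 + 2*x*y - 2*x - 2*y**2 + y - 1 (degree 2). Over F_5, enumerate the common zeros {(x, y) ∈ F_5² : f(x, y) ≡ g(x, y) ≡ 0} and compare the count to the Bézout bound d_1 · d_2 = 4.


Common zeros: {(3, 2)}; count = 1; Bézout bound = 4.

deg(f) = 2, deg(g) = 2, so Bézout bound = 4.
Scan x ∈ F_5. For each x, list the y ∈ F_5 with f(x, y) ≡ 0 and those with g(x, y) ≡ 0 (mod 5); the common zeros in that column are the intersection.
  x = 0: f ≡ 0 at y ∈ {2, 4}; g ≡ 0 at y ∈ ∅; common: ∅.
  x = 1: f ≡ 0 at y ∈ {0, 3}; g ≡ 0 at y ∈ ∅; common: ∅.
  x = 2: f ≡ 0 at y ∈ {1, 4}; g ≡ 0 at y ∈ ∅; common: ∅.
  x = 3: f ≡ 0 at y ∈ {0, 2}; g ≡ 0 at y ∈ {2, 4}; common: {2}.
  x = 4: f ≡ 0 at y ∈ {1, 3}; g ≡ 0 at y ∈ {0, 2}; common: ∅.
Collecting: common zeros = {(3, 2)}, so the count is 1.
Comparison with the Bézout bound: 1 ≤ 4 = deg(f)·deg(g), as expected for curves with no common component (the affine F_5-count falls short of the bound because intersections may lie at infinity, over extension fields, or carry multiplicity).


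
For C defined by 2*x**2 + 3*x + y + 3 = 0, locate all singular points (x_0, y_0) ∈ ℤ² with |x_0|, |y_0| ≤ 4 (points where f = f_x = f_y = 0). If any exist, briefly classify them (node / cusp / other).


No singular points in the scanned grid; C is smooth there.

Compute partial derivatives:
  f_x = 4*x + 3.
  f_y = 1.
f_y = 1 is a nonzero constant, so f_y never vanishes: no point (x, y) can satisfy f = f_x = f_y = 0. In particular no (x, y) ∈ {−4, ..., 4}² is singular; the curve is smooth.


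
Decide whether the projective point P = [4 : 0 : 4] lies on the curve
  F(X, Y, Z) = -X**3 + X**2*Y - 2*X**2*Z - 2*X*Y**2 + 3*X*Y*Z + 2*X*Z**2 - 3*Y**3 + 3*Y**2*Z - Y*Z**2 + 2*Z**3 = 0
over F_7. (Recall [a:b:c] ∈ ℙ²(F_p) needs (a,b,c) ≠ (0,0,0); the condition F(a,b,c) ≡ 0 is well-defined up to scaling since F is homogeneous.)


F(4,0,4) ≡ 1 (mod 7); P is NOT on the curve.

Evaluate F(4, 0, 4) term-by-term (mod 7).
  -X**3 ↦ -1·64·1·1 = -64
  X**2*Y ↦ 1·16·0·1 = 0
  -2*X**2*Z ↦ -2·16·1·4 = -128
  -2*X*Y**2 ↦ -2·4·0·1 = 0
  3*X*Y*Z ↦ 3·4·0·4 = 0
  2*X*Z**2 ↦ 2·4·1·16 = 128
  -3*Y**3 ↦ -3·1·0·1 = 0
  3*Y**2*Z ↦ 3·1·0·4 = 0
  -Y*Z**2 ↦ -1·1·0·16 = 0
  2*Z**3 ↦ 2·1·1·64 = 128
Sum: F(4, 0, 4) = (-64) + (0) + (-128) + (0) + (0) + (128) + (0) + (0) + (0) + (128) = 64.
Reducing mod 7: 64 ≡ 1 (mod 7).
Since F(a, b, c) ≡ 1 ≠ 0 (mod 7), P does NOT lie on the curve.


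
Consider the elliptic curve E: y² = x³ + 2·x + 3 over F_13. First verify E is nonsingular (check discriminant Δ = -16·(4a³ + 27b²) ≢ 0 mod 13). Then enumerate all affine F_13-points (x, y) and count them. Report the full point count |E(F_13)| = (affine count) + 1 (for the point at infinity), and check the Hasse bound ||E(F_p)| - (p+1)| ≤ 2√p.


Affine points = {(0, 4), (0, 9), (3, 6), (3, 7), (4, 6), (4, 7), (6, 6), (6, 7), (7, 3), (7, 10), (9, 3), (9, 10), (10, 3), (10, 10), (11, 2), (11, 11), (12, 0)}; affine count = 17; |E(F_13)| = 18.

Discriminant check: Δ ∝ 4a³ + 27b² = 4·2³ + 27·3² = 4·8 + 27·9 ≡ 2 (mod 13). Nonzero ⇒ E is nonsingular.
For each x ∈ F_13, compute rhs = x³ + 2·x + 3 mod 13, then count y ∈ F_13 with y² ≡ rhs.
  x = 0: rhs = 3, matching y values: 4, 9 (2 points).
  x = 1: rhs = 6, matching y values: none (0 points).
  x = 2: rhs = 2, matching y values: none (0 points).
  x = 3: rhs = 10, matching y values: 6, 7 (2 points).
  x = 4: rhs = 10, matching y values: 6, 7 (2 points).
  x = 5: rhs = 8, matching y values: none (0 points).
  x = 6: rhs = 10, matching y values: 6, 7 (2 points).
  x = 7: rhs = 9, matching y values: 3, 10 (2 points).
  x = 8: rhs = 11, matching y values: none (0 points).
  x = 9: rhs = 9, matching y values: 3, 10 (2 points).
  x = 10: rhs = 9, matching y values: 3, 10 (2 points).
  x = 11: rhs = 4, matching y values: 2, 11 (2 points).
  x = 12: rhs = 0, matching y values: 0 (1 points).
Total affine count: 17.
Full point count |E(F_13)| = 17 + 1 = 18.
Hasse bound: |18 − (13+1)| = |4| = 4 ≤ 2√13 ≈ 7.2111 ✓.


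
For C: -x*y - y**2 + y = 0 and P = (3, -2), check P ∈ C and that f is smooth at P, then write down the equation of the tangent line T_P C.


Tangent line at P: 2*x + 2*y - 2 = 0.

Step 1: f(3, -2) = 0, so P lies on C.
Step 2: partial derivatives
  f_x(x, y) = -y, f_y(x, y) = -x - 2*y + 1.
  f_x(P) = 2, f_y(P) = 2 (gradient nonzero, so P is smooth).
Step 3: tangent line at P: 2·(x − 3) + 2·(y − -2) = 0.
Expanding: 2*x + 2*y - 2 = 0.


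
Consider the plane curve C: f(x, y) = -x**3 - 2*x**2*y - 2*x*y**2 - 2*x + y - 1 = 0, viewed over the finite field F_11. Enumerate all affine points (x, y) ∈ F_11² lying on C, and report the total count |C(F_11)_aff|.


Affine F_11-points: {(0, 1), (3, 4), (3, 6), (4, 7), (6, 3), (7, 9), (7, 10), (8, 2), (8, 10), (9, 0), (9, 10)}; count = 11.

For each of the 121 pairs (x, y) ∈ F_11², evaluate f(x, y) mod 11. Record the zeros.
  x = 0: [0↦10, 1↦0, 2↦1, 3↦2, 4↦3, 5↦4, 6↦5, 7↦6, 8↦7, 9↦8, 10↦9]  zeros at y ∈ {1}
  x = 1: [0↦7, 1↦4, 2↦8, 3↦8, 4↦4, 5↦7, 6↦6, 7↦1, 8↦3, 9↦1, 10↦6]  zeros at y ∈ ∅
  x = 2: [0↦9, 1↦9, 2↦1, 3↦7, 4↦5, 5↦6, 6↦10, 7↦6, 8↦5, 9↦7, 10↦1]  zeros at y ∈ ∅
  x = 3: [0↦10, 1↦9, 2↦7, 3↦4, 4↦0, 5↦6, 6↦0, 7↦4, 8↦7, 9↦9, 10↦10]  zeros at y ∈ {4, 6}
  x = 4: [0↦4, 1↦9, 2↦9, 3↦4, 4↦5, 5↦1, 6↦3, 7↦0, 8↦3, 9↦1, 10↦5]  zeros at y ∈ {7}
  x = 5: [0↦7, 1↦3, 2↦1, 3↦1, 4↦3, 5↦7, 6↦2, 7↦10, 8↦9, 9↦10, 10↦2]  zeros at y ∈ ∅
  x = 6: [0↦2, 1↦7, 2↦10, 3↦0, 4↦10, 5↦7, 6↦2, 7↦6, 8↦8, 9↦8, 10↦6]  zeros at y ∈ {3}
  x = 7: [0↦5, 1↦4, 2↦8, 3↦6, 4↦9, 5↦6, 6↦8, 7↦4, 8↦5, 9↦0, 10↦0]  zeros at y ∈ {9, 10}
  x = 8: [0↦10, 1↦10, 2↦0, 3↦2, 4↦5, 5↦9, 6↦3, 7↦9, 8↦5, 9↦2, 10↦0]  zeros at y ∈ {2, 10}
  x = 9: [0↦0, 1↦8, 2↦2, 3↦4, 4↦3, 5↦10, 6↦3, 7↦4, 8↦2, 9↦8, 10↦0]  zeros at y ∈ {0, 10}
  x = 10: [0↦2, 1↦3, 2↦8, 3↦6, 4↦8, 5↦3, 6↦2, 7↦5, 8↦1, 9↦1, 10↦5]  zeros at y ∈ ∅
Collecting zeros: affine points = {(0, 1), (3, 4), (3, 6), (4, 7), (6, 3), (7, 9), (7, 10), (8, 2), (8, 10), (9, 0), (9, 10)}.
Total count |C(F_11)_aff| = 11.


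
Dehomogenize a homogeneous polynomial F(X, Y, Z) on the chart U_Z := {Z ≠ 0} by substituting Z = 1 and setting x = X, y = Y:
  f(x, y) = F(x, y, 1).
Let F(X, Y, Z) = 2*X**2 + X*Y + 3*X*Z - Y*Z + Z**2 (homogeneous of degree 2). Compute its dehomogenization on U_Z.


f(x, y) = 2*x**2 + x*y + 3*x - y + 1

On U_Z we set Z = 1. Each monomial c·X^i·Y^j·Z^k in F becomes c·x^i·y^j·1^k = c·x^i·y^j.
Substituting Z = 1: F(X, Y, 1) = 2*x**2 + x*y + 3*x - y + 1.
Note: deg(f) ≤ deg(F) = 2; strict inequality happens when F is divisible by Z (lost terms).


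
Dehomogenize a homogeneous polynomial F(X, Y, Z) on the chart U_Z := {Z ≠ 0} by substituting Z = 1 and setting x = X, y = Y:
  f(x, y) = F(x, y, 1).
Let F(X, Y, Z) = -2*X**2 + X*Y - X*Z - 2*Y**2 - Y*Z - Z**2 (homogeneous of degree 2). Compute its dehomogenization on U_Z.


f(x, y) = -2*x**2 + x*y - x - 2*y**2 - y - 1

On U_Z we set Z = 1. Each monomial c·X^i·Y^j·Z^k in F becomes c·x^i·y^j·1^k = c·x^i·y^j.
Substituting Z = 1: F(X, Y, 1) = -2*x**2 + x*y - x - 2*y**2 - y - 1.
Note: deg(f) ≤ deg(F) = 2; strict inequality happens when F is divisible by Z (lost terms).


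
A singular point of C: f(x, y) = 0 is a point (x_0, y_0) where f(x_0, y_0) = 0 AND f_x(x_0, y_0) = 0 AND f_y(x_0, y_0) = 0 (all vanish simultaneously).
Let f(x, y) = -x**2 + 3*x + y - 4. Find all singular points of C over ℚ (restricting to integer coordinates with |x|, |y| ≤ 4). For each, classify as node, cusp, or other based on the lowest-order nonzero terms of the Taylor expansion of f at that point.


No singular points in the scanned grid; C is smooth there.

Compute partial derivatives:
  f_x = 3 - 2*x.
  f_y = 1.
f_y = 1 is a nonzero constant, so f_y never vanishes: no point (x, y) can satisfy f = f_x = f_y = 0. In particular no (x, y) ∈ {−4, ..., 4}² is singular; the curve is smooth.


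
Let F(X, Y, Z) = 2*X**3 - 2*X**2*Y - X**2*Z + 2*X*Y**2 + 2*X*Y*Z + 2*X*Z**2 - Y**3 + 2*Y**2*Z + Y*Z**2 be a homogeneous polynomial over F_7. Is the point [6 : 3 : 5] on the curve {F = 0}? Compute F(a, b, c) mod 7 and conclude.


F(6,3,5) ≡ 6 (mod 7); P is NOT on the curve.

Evaluate F(6, 3, 5) term-by-term (mod 7).
  2*X**3 ↦ 2·216·1·1 = 432
  -2*X**2*Y ↦ -2·36·3·1 = -216
  -X**2*Z ↦ -1·36·1·5 = -180
  2*X*Y**2 ↦ 2·6·9·1 = 108
  2*X*Y*Z ↦ 2·6·3·5 = 180
  2*X*Z**2 ↦ 2·6·1·25 = 300
  -Y**3 ↦ -1·1·27·1 = -27
  2*Y**2*Z ↦ 2·1·9·5 = 90
  Y*Z**2 ↦ 1·1·3·25 = 75
Sum: F(6, 3, 5) = (432) + (-216) + (-180) + (108) + (180) + (300) + (-27) + (90) + (75) = 762.
Reducing mod 7: 762 ≡ 6 (mod 7).
Since F(a, b, c) ≡ 6 ≠ 0 (mod 7), P does NOT lie on the curve.


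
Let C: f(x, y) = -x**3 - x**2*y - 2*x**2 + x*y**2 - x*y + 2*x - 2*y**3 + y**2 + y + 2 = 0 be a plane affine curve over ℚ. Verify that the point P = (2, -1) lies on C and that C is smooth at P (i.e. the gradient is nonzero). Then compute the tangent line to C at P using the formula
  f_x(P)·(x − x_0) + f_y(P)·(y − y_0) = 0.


Tangent line at P: -12*x - 17*y + 7 = 0.

Step 1: f(2, -1) = 0, so P lies on C.
Step 2: partial derivatives
  f_x(x, y) = -3*x**2 - 2*x*y - 4*x + y**2 - y + 2, f_y(x, y) = -x**2 + 2*x*y - x - 6*y**2 + 2*y + 1.
  f_x(P) = -12, f_y(P) = -17 (gradient nonzero, so P is smooth).
Step 3: tangent line at P: -12·(x − 2) + -17·(y − -1) = 0.
Expanding: -12*x - 17*y + 7 = 0.


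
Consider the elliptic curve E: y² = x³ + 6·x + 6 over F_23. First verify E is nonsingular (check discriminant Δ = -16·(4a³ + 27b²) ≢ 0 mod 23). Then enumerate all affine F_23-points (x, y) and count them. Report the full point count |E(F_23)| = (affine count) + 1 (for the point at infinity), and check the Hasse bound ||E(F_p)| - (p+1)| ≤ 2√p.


Affine points = {(0, 11), (0, 12), (1, 6), (1, 17), (2, 7), (2, 16), (4, 5), (4, 18), (5, 0), (7, 0), (10, 10), (10, 13), (11, 0), (12, 9), (12, 14), (13, 2), (13, 21), (16, 9), (16, 14), (18, 9), (18, 14), (21, 3), (21, 20)}; affine count = 23; |E(F_23)| = 24.

Discriminant check: Δ ∝ 4a³ + 27b² = 4·6³ + 27·6² = 4·216 + 27·36 ≡ 19 (mod 23). Nonzero ⇒ E is nonsingular.
For each x ∈ F_23, compute rhs = x³ + 6·x + 6 mod 23, then count y ∈ F_23 with y² ≡ rhs.
  x = 0: rhs = 6, matching y values: 11, 12 (2 points).
  x = 1: rhs = 13, matching y values: 6, 17 (2 points).
  x = 2: rhs = 3, matching y values: 7, 16 (2 points).
  x = 3: rhs = 5, matching y values: none (0 points).
  x = 4: rhs = 2, matching y values: 5, 18 (2 points).
  x = 5: rhs = 0, matching y values: 0 (1 points).
  x = 6: rhs = 5, matching y values: none (0 points).
  x = 7: rhs = 0, matching y values: 0 (1 points).
  x = 8: rhs = 14, matching y values: none (0 points).
  x = 9: rhs = 7, matching y values: none (0 points).
  x = 10: rhs = 8, matching y values: 10, 13 (2 points).
  x = 11: rhs = 0, matching y values: 0 (1 points).
  x = 12: rhs = 12, matching y values: 9, 14 (2 points).
  x = 13: rhs = 4, matching y values: 2, 21 (2 points).
  x = 14: rhs = 5, matching y values: none (0 points).
  x = 15: rhs = 21, matching y values: none (0 points).
  x = 16: rhs = 12, matching y values: 9, 14 (2 points).
  x = 17: rhs = 7, matching y values: none (0 points).
  x = 18: rhs = 12, matching y values: 9, 14 (2 points).
  x = 19: rhs = 10, matching y values: none (0 points).
  x = 20: rhs = 7, matching y values: none (0 points).
  x = 21: rhs = 9, matching y values: 3, 20 (2 points).
  x = 22: rhs = 22, matching y values: none (0 points).
Total affine count: 23.
Full point count |E(F_23)| = 23 + 1 = 24.
Hasse bound: |24 − (23+1)| = |0| = 0 ≤ 2√23 ≈ 9.5917 ✓.
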